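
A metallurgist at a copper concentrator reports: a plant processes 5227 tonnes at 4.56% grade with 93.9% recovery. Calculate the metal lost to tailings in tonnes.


Total metal in feed:
= 5227 * 4.56 / 100 = 238.3512 tonnes
Metal recovered:
= 238.3512 * 93.9 / 100 = 223.8117768 tonnes
Metal lost to tailings:
= 238.3512 - 223.8117768
= 14.5394 tonnes

14.5394 tonnes


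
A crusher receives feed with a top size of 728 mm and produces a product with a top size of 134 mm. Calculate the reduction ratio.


5.4328

Reduction ratio = feed size / product size
= 728 / 134
= 5.4328


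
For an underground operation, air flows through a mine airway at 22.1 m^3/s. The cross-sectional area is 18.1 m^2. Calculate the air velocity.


1.221 m/s

Velocity = flow rate / cross-sectional area
= 22.1 / 18.1
= 1.221 m/s


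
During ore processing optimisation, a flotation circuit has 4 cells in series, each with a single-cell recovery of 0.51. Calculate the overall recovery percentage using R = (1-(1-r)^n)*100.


94.2352%

Complement of single-cell recovery:
1 - r = 1 - 0.51 = 0.49
Raise to power n:
(1 - r)^4 = 0.49^4 = 0.05764801
Overall recovery:
R = (1 - 0.05764801) * 100
= 94.2352%


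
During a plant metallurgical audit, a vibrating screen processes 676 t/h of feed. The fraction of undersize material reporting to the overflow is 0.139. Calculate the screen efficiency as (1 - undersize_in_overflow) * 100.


Screen efficiency = (1 - fraction of undersize in overflow) * 100
= (1 - 0.139) * 100
= 0.861 * 100
= 86.1%

86.1%


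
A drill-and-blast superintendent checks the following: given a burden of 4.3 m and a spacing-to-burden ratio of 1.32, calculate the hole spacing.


5.676 m

Spacing = burden * ratio
= 4.3 * 1.32
= 5.676 m


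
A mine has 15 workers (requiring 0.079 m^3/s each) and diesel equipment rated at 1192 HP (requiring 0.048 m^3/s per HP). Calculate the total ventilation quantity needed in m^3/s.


58.401 m^3/s

Airflow for workers:
Q_people = 15 * 0.079 = 1.185 m^3/s
Airflow for diesel equipment:
Q_diesel = 1192 * 0.048 = 57.216 m^3/s
Total ventilation:
Q_total = 1.185 + 57.216
= 58.401 m^3/s


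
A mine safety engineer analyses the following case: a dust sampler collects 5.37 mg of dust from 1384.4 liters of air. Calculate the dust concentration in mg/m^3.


Convert liters to m^3: 1 m^3 = 1000 L
Concentration = mass / volume * 1000
= 5.37 / 1384.4 * 1000
= 0.003878936723 * 1000
= 3.8789 mg/m^3

3.8789 mg/m^3


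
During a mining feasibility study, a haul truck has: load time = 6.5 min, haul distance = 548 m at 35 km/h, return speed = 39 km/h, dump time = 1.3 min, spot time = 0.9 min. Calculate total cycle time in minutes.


10.4825 min

Convert haul speed to m/min: 35 * 1000/60 = 583.3333333 m/min
Haul time = 548 / 583.3333333 = 0.9394285714 min
Convert return speed to m/min: 39 * 1000/60 = 650 m/min
Return time = 548 / 650 = 0.8430769231 min
Total cycle time:
= 6.5 + 0.9394285714 + 1.3 + 0.8430769231 + 0.9
= 10.4825 min


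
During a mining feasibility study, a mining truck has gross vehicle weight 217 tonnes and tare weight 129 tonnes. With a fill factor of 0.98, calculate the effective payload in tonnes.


Maximum payload = gross - tare
= 217 - 129 = 88 tonnes
Effective payload = max payload * fill factor
= 88 * 0.98
= 86.24 tonnes

86.24 tonnes


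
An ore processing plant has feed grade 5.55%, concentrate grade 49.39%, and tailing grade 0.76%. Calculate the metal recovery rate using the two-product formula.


Using the two-product formula:
R = 100 * c * (f - t) / (f * (c - t))
Numerator = 100 * 49.39 * (5.55 - 0.76)
= 100 * 49.39 * 4.79
= 23657.81
Denominator = 5.55 * (49.39 - 0.76)
= 5.55 * 48.63
= 269.8965
R = 23657.81 / 269.8965
= 87.6551%

87.6551%


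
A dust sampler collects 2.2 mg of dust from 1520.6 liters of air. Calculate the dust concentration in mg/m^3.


Convert liters to m^3: 1 m^3 = 1000 L
Concentration = mass / volume * 1000
= 2.2 / 1520.6 * 1000
= 0.001446797317 * 1000
= 1.4468 mg/m^3

1.4468 mg/m^3


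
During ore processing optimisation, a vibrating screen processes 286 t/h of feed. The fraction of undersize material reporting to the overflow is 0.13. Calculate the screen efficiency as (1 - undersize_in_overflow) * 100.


87.0%

Screen efficiency = (1 - fraction of undersize in overflow) * 100
= (1 - 0.13) * 100
= 0.87 * 100
= 87.0%


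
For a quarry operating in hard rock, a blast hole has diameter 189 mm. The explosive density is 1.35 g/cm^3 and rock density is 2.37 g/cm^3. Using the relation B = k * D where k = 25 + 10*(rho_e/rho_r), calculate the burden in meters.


First, compute k:
rho_e / rho_r = 1.35 / 2.37 = 0.5696202532
k = 25 + 10 * 0.5696202532 = 30.69620253
Then, compute burden:
B = k * D / 1000 = 30.69620253 * 189 / 1000
= 5801.582278 / 1000
= 5.8016 m

5.8016 m


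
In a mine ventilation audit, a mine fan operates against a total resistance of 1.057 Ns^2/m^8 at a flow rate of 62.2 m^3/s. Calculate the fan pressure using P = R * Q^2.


Compute Q^2:
Q^2 = 62.2^2 = 3868.84
Compute pressure:
P = R * Q^2 = 1.057 * 3868.84
= 4089.3639 Pa

4089.3639 Pa


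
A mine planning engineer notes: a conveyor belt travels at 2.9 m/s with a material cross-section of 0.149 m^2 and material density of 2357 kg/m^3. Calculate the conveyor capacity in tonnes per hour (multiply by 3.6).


Volumetric flow = speed * area
= 2.9 * 0.149 = 0.4321 m^3/s
Mass flow = volumetric * density
= 0.4321 * 2357 = 1018.4597 kg/s
Convert to t/h: multiply by 3.6
Capacity = 1018.4597 * 3.6
= 3666.4549 t/h

3666.4549 t/h


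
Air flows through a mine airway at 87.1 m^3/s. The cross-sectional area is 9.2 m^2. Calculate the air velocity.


Velocity = flow rate / cross-sectional area
= 87.1 / 9.2
= 9.4674 m/s

9.4674 m/s


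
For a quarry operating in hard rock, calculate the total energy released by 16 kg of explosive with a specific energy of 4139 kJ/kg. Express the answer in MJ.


Energy = mass * specific_energy / 1000
= 16 * 4139 / 1000
= 66224 / 1000
= 66.224 MJ

66.224 MJ


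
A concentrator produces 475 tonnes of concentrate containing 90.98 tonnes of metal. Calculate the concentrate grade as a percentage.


Grade = (metal in concentrate / concentrate mass) * 100
= (90.98 / 475) * 100
= 0.1915368421 * 100
= 19.1537%

19.1537%


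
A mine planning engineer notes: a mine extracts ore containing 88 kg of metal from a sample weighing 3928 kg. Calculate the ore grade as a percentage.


Ore grade = (metal mass / ore mass) * 100
= (88 / 3928) * 100
= 0.02240325866 * 100
= 2.2403%

2.2403%


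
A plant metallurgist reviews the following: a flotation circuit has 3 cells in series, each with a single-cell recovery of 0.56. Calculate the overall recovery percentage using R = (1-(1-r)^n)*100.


Complement of single-cell recovery:
1 - r = 1 - 0.56 = 0.44
Raise to power n:
(1 - r)^3 = 0.44^3 = 0.085184
Overall recovery:
R = (1 - 0.085184) * 100
= 91.4816%

91.4816%


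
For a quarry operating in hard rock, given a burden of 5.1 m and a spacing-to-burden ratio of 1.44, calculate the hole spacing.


7.344 m

Spacing = burden * ratio
= 5.1 * 1.44
= 7.344 m


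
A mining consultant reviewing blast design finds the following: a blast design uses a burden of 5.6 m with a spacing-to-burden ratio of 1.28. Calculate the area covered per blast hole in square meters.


40.1408 m^2

First, find the spacing:
Spacing = burden * ratio = 5.6 * 1.28
= 7.168 m
Then, calculate the area:
Area = burden * spacing = 5.6 * 7.168
= 40.1408 m^2


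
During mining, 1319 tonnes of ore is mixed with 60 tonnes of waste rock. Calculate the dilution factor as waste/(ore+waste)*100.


4.351%

Total material = ore + waste
= 1319 + 60 = 1379 tonnes
Dilution = waste / total * 100
= 60 / 1379 * 100
= 0.0435097897 * 100
= 4.351%


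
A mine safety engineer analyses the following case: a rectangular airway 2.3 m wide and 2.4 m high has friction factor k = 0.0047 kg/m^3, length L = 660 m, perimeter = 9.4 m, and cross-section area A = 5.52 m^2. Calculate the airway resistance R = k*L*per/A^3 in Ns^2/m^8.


Compute the numerator:
k * L * per = 0.0047 * 660 * 9.4
= 29.1588
Compute the denominator:
A^3 = 5.52^3 = 168.196608
Resistance:
R = 29.1588 / 168.196608
= 0.1734 Ns^2/m^8

0.1734 Ns^2/m^8


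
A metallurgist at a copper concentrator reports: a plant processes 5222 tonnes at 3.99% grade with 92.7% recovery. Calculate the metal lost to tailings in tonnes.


15.2101 tonnes

Total metal in feed:
= 5222 * 3.99 / 100 = 208.3578 tonnes
Metal recovered:
= 208.3578 * 92.7 / 100 = 193.1476806 tonnes
Metal lost to tailings:
= 208.3578 - 193.1476806
= 15.2101 tonnes


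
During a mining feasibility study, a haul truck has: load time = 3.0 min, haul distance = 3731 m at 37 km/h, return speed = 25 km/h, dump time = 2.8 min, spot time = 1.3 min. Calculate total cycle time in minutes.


22.1047 min

Convert haul speed to m/min: 37 * 1000/60 = 616.6666667 m/min
Haul time = 3731 / 616.6666667 = 6.05027027 min
Convert return speed to m/min: 25 * 1000/60 = 416.6666667 m/min
Return time = 3731 / 416.6666667 = 8.9544 min
Total cycle time:
= 3.0 + 6.05027027 + 2.8 + 8.9544 + 1.3
= 22.1047 min


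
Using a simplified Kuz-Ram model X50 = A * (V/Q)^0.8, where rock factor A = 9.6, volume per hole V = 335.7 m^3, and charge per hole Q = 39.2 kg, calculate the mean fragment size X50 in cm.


53.5061 cm

Compute V/Q:
V/Q = 335.7 / 39.2 = 8.56377551
Raise to the power 0.8:
(V/Q)^0.8 = 8.56377551^0.8 = 5.573554079
Multiply by A:
X50 = 9.6 * 5.573554079
= 53.5061 cm


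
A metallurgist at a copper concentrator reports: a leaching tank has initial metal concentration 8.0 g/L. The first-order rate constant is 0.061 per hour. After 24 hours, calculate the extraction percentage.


76.8691%

Compute the exponent:
-k * t = -0.061 * 24 = -1.464
Remaining concentration:
C = 8.0 * exp(-1.464)
= 8.0 * 0.231309185
= 1.85047348 g/L
Extracted = 8.0 - 1.85047348 = 6.14952652 g/L
Extraction % = 6.14952652 / 8.0 * 100
= 76.8691%


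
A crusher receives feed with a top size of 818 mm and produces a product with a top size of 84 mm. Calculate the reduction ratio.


9.7381

Reduction ratio = feed size / product size
= 818 / 84
= 9.7381


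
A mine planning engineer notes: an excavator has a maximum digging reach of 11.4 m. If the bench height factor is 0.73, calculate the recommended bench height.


Bench height = reach * factor
= 11.4 * 0.73
= 8.322 m

8.322 m


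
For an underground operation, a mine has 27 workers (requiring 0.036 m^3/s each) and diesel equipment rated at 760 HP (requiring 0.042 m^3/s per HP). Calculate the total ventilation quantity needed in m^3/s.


32.892 m^3/s

Airflow for workers:
Q_people = 27 * 0.036 = 0.972 m^3/s
Airflow for diesel equipment:
Q_diesel = 760 * 0.042 = 31.92 m^3/s
Total ventilation:
Q_total = 0.972 + 31.92
= 32.892 m^3/s


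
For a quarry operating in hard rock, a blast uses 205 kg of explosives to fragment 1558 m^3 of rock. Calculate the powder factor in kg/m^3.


Powder factor = explosive mass / rock volume
= 205 / 1558
= 0.1316 kg/m^3

0.1316 kg/m^3


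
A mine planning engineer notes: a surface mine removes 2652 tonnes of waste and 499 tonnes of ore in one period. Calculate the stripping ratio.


Stripping ratio = waste tonnage / ore tonnage
= 2652 / 499
= 5.3146

5.3146


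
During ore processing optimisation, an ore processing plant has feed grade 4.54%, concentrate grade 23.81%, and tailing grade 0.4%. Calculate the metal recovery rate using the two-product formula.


Using the two-product formula:
R = 100 * c * (f - t) / (f * (c - t))
Numerator = 100 * 23.81 * (4.54 - 0.4)
= 100 * 23.81 * 4.14
= 9857.34
Denominator = 4.54 * (23.81 - 0.4)
= 4.54 * 23.41
= 106.2814
R = 9857.34 / 106.2814
= 92.7476%

92.7476%


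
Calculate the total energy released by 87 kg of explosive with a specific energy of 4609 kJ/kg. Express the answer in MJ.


Energy = mass * specific_energy / 1000
= 87 * 4609 / 1000
= 400983 / 1000
= 400.983 MJ

400.983 MJ


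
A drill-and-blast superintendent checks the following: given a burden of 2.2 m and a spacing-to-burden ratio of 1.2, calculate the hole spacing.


Spacing = burden * ratio
= 2.2 * 1.2
= 2.64 m

2.64 m


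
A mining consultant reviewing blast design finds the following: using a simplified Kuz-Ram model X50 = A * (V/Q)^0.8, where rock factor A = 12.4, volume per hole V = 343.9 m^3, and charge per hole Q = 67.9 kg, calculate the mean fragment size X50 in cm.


45.4016 cm

Compute V/Q:
V/Q = 343.9 / 67.9 = 5.064801178
Raise to the power 0.8:
(V/Q)^0.8 = 5.064801178^0.8 = 3.661423134
Multiply by A:
X50 = 12.4 * 3.661423134
= 45.4016 cm


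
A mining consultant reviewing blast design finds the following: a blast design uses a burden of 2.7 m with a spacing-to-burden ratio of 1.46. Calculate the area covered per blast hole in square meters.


First, find the spacing:
Spacing = burden * ratio = 2.7 * 1.46
= 3.942 m
Then, calculate the area:
Area = burden * spacing = 2.7 * 3.942
= 10.6434 m^2

10.6434 m^2


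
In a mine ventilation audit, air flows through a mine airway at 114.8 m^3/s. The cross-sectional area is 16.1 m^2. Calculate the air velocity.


Velocity = flow rate / cross-sectional area
= 114.8 / 16.1
= 7.1304 m/s

7.1304 m/s


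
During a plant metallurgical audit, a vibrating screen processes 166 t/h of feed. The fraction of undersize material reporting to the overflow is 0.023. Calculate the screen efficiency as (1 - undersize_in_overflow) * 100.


97.7%

Screen efficiency = (1 - fraction of undersize in overflow) * 100
= (1 - 0.023) * 100
= 0.977 * 100
= 97.7%


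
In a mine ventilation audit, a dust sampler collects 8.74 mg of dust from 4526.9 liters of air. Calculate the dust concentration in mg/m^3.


1.9307 mg/m^3

Convert liters to m^3: 1 m^3 = 1000 L
Concentration = mass / volume * 1000
= 8.74 / 4526.9 * 1000
= 0.00193068104 * 1000
= 1.9307 mg/m^3


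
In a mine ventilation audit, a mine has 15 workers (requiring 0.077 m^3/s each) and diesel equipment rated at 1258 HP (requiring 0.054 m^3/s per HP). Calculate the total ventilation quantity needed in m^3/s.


Airflow for workers:
Q_people = 15 * 0.077 = 1.155 m^3/s
Airflow for diesel equipment:
Q_diesel = 1258 * 0.054 = 67.932 m^3/s
Total ventilation:
Q_total = 1.155 + 67.932
= 69.087 m^3/s

69.087 m^3/s


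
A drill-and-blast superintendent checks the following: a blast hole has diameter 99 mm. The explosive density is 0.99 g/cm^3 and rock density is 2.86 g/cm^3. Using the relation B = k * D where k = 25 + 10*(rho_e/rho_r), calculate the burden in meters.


2.8177 m

First, compute k:
rho_e / rho_r = 0.99 / 2.86 = 0.3461538462
k = 25 + 10 * 0.3461538462 = 28.46153846
Then, compute burden:
B = k * D / 1000 = 28.46153846 * 99 / 1000
= 2817.692308 / 1000
= 2.8177 m


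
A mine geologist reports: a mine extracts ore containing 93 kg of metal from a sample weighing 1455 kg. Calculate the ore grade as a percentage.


6.3918%

Ore grade = (metal mass / ore mass) * 100
= (93 / 1455) * 100
= 0.06391752577 * 100
= 6.3918%


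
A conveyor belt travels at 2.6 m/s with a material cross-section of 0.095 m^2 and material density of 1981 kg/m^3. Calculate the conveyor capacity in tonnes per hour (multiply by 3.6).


1761.5052 t/h

Volumetric flow = speed * area
= 2.6 * 0.095 = 0.247 m^3/s
Mass flow = volumetric * density
= 0.247 * 1981 = 489.307 kg/s
Convert to t/h: multiply by 3.6
Capacity = 489.307 * 3.6
= 1761.5052 t/h


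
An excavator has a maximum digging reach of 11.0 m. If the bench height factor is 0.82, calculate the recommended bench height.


9.02 m

Bench height = reach * factor
= 11.0 * 0.82
= 9.02 m


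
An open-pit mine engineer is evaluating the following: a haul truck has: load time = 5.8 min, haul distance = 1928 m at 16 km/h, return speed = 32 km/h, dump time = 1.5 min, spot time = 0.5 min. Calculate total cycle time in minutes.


Convert haul speed to m/min: 16 * 1000/60 = 266.6666667 m/min
Haul time = 1928 / 266.6666667 = 7.23 min
Convert return speed to m/min: 32 * 1000/60 = 533.3333333 m/min
Return time = 1928 / 533.3333333 = 3.615 min
Total cycle time:
= 5.8 + 7.23 + 1.5 + 3.615 + 0.5
= 18.645 min

18.645 min


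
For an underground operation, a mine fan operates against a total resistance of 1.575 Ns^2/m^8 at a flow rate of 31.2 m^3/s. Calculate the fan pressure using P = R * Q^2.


Compute Q^2:
Q^2 = 31.2^2 = 973.44
Compute pressure:
P = R * Q^2 = 1.575 * 973.44
= 1533.168 Pa

1533.168 Pa


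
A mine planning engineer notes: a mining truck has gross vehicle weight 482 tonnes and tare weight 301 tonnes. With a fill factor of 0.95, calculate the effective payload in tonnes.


Maximum payload = gross - tare
= 482 - 301 = 181 tonnes
Effective payload = max payload * fill factor
= 181 * 0.95
= 171.95 tonnes

171.95 tonnes


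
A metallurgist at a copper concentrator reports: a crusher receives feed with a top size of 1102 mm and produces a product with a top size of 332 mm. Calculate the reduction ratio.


3.3193

Reduction ratio = feed size / product size
= 1102 / 332
= 3.3193


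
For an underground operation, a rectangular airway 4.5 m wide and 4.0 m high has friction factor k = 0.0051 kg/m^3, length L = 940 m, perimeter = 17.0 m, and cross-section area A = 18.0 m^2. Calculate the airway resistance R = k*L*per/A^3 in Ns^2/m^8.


0.014 Ns^2/m^8

Compute the numerator:
k * L * per = 0.0051 * 940 * 17.0
= 81.498
Compute the denominator:
A^3 = 18.0^3 = 5832
Resistance:
R = 81.498 / 5832
= 0.014 Ns^2/m^8


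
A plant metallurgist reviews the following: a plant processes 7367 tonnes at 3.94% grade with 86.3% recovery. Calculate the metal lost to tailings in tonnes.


Total metal in feed:
= 7367 * 3.94 / 100 = 290.2598 tonnes
Metal recovered:
= 290.2598 * 86.3 / 100 = 250.4942074 tonnes
Metal lost to tailings:
= 290.2598 - 250.4942074
= 39.7656 tonnes

39.7656 tonnes


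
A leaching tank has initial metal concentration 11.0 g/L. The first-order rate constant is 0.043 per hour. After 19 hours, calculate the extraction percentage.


55.8245%

Compute the exponent:
-k * t = -0.043 * 19 = -0.817
Remaining concentration:
C = 11.0 * exp(-0.817)
= 11.0 * 0.4417549334
= 4.859304267 g/L
Extracted = 11.0 - 4.859304267 = 6.140695733 g/L
Extraction % = 6.140695733 / 11.0 * 100
= 55.8245%


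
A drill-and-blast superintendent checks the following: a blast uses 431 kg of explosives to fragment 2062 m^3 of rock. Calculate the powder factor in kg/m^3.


0.209 kg/m^3

Powder factor = explosive mass / rock volume
= 431 / 2062
= 0.209 kg/m^3


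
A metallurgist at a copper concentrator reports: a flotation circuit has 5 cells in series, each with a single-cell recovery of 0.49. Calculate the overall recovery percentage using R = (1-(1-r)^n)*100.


96.5497%

Complement of single-cell recovery:
1 - r = 1 - 0.49 = 0.51
Raise to power n:
(1 - r)^5 = 0.51^5 = 0.0345025251
Overall recovery:
R = (1 - 0.0345025251) * 100
= 96.5497%


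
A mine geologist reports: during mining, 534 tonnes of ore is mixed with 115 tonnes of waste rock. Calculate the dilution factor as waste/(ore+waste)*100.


Total material = ore + waste
= 534 + 115 = 649 tonnes
Dilution = waste / total * 100
= 115 / 649 * 100
= 0.1771956857 * 100
= 17.7196%

17.7196%


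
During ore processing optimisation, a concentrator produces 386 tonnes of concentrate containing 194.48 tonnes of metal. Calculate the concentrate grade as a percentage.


Grade = (metal in concentrate / concentrate mass) * 100
= (194.48 / 386) * 100
= 0.5038341969 * 100
= 50.3834%

50.3834%


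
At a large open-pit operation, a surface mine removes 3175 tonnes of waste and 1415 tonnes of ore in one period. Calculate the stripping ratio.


Stripping ratio = waste tonnage / ore tonnage
= 3175 / 1415
= 2.2438

2.2438


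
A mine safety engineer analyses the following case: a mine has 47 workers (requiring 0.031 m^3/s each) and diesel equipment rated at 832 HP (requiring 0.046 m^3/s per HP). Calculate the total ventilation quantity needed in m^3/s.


39.729 m^3/s

Airflow for workers:
Q_people = 47 * 0.031 = 1.457 m^3/s
Airflow for diesel equipment:
Q_diesel = 832 * 0.046 = 38.272 m^3/s
Total ventilation:
Q_total = 1.457 + 38.272
= 39.729 m^3/s


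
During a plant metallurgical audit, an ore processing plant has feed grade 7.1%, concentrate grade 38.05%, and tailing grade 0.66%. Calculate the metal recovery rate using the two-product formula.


Using the two-product formula:
R = 100 * c * (f - t) / (f * (c - t))
Numerator = 100 * 38.05 * (7.1 - 0.66)
= 100 * 38.05 * 6.44
= 24504.2
Denominator = 7.1 * (38.05 - 0.66)
= 7.1 * 37.39
= 265.469
R = 24504.2 / 265.469
= 92.3053%

92.3053%


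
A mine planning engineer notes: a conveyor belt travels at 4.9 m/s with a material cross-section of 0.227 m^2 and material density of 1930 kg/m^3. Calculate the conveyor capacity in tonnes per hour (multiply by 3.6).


7728.2604 t/h

Volumetric flow = speed * area
= 4.9 * 0.227 = 1.1123 m^3/s
Mass flow = volumetric * density
= 1.1123 * 1930 = 2146.739 kg/s
Convert to t/h: multiply by 3.6
Capacity = 2146.739 * 3.6
= 7728.2604 t/h


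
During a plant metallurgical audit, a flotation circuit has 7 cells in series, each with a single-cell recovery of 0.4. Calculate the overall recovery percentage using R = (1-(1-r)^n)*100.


Complement of single-cell recovery:
1 - r = 1 - 0.4 = 0.6
Raise to power n:
(1 - r)^7 = 0.6^7 = 0.0279936
Overall recovery:
R = (1 - 0.0279936) * 100
= 97.2006%

97.2006%


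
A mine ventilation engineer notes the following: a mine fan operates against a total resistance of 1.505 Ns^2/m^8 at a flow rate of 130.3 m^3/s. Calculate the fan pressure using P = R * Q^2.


Compute Q^2:
Q^2 = 130.3^2 = 16978.09
Compute pressure:
P = R * Q^2 = 1.505 * 16978.09
= 25552.0255 Pa

25552.0255 Pa


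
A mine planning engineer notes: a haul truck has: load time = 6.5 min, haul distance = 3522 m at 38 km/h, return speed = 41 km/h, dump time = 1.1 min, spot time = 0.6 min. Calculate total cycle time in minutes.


Convert haul speed to m/min: 38 * 1000/60 = 633.3333333 m/min
Haul time = 3522 / 633.3333333 = 5.561052632 min
Convert return speed to m/min: 41 * 1000/60 = 683.3333333 m/min
Return time = 3522 / 683.3333333 = 5.154146341 min
Total cycle time:
= 6.5 + 5.561052632 + 1.1 + 5.154146341 + 0.6
= 18.9152 min

18.9152 min


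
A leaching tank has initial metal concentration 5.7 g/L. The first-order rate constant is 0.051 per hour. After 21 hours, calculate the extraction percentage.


65.7334%

Compute the exponent:
-k * t = -0.051 * 21 = -1.071
Remaining concentration:
C = 5.7 * exp(-1.071)
= 5.7 * 0.3426656803
= 1.953194378 g/L
Extracted = 5.7 - 1.953194378 = 3.746805622 g/L
Extraction % = 3.746805622 / 5.7 * 100
= 65.7334%


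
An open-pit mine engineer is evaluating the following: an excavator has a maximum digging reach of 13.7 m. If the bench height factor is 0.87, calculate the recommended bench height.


Bench height = reach * factor
= 13.7 * 0.87
= 11.919 m

11.919 m


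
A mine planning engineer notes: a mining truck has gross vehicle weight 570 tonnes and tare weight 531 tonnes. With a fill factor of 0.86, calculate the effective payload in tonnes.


Maximum payload = gross - tare
= 570 - 531 = 39 tonnes
Effective payload = max payload * fill factor
= 39 * 0.86
= 33.54 tonnes

33.54 tonnes


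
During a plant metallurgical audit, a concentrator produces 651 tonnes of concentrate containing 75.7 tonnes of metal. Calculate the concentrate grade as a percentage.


Grade = (metal in concentrate / concentrate mass) * 100
= (75.7 / 651) * 100
= 0.1162826421 * 100
= 11.6283%

11.6283%


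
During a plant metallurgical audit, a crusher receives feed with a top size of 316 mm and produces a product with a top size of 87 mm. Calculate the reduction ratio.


3.6322

Reduction ratio = feed size / product size
= 316 / 87
= 3.6322


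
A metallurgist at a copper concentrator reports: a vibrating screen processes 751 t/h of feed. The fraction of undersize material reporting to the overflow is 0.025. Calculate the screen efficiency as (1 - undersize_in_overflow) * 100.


97.5%

Screen efficiency = (1 - fraction of undersize in overflow) * 100
= (1 - 0.025) * 100
= 0.975 * 100
= 97.5%


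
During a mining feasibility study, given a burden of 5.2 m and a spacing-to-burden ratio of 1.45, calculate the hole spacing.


Spacing = burden * ratio
= 5.2 * 1.45
= 7.54 m

7.54 m


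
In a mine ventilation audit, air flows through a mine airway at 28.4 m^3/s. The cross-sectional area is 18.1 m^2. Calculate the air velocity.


1.5691 m/s

Velocity = flow rate / cross-sectional area
= 28.4 / 18.1
= 1.5691 m/s


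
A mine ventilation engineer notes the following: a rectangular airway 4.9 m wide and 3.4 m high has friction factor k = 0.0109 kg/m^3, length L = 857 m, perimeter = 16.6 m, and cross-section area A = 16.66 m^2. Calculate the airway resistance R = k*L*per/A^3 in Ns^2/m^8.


0.0335 Ns^2/m^8

Compute the numerator:
k * L * per = 0.0109 * 857 * 16.6
= 155.06558
Compute the denominator:
A^3 = 16.66^3 = 4624.076296
Resistance:
R = 155.06558 / 4624.076296
= 0.0335 Ns^2/m^8


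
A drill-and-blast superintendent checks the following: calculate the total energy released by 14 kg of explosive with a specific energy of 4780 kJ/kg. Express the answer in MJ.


66.92 MJ

Energy = mass * specific_energy / 1000
= 14 * 4780 / 1000
= 66920 / 1000
= 66.92 MJ


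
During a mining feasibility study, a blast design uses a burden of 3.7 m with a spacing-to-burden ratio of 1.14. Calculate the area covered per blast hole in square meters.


First, find the spacing:
Spacing = burden * ratio = 3.7 * 1.14
= 4.218 m
Then, calculate the area:
Area = burden * spacing = 3.7 * 4.218
= 15.6066 m^2

15.6066 m^2


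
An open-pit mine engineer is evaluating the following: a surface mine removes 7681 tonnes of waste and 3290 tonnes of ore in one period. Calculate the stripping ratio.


Stripping ratio = waste tonnage / ore tonnage
= 7681 / 3290
= 2.3347

2.3347


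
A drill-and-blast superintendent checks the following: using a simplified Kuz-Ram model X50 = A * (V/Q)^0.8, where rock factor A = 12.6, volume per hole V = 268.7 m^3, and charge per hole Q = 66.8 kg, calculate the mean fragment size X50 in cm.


38.3675 cm

Compute V/Q:
V/Q = 268.7 / 66.8 = 4.02245509
Raise to the power 0.8:
(V/Q)^0.8 = 4.02245509^0.8 = 3.045039728
Multiply by A:
X50 = 12.6 * 3.045039728
= 38.3675 cm


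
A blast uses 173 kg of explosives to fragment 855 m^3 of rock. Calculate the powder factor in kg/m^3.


Powder factor = explosive mass / rock volume
= 173 / 855
= 0.2023 kg/m^3

0.2023 kg/m^3


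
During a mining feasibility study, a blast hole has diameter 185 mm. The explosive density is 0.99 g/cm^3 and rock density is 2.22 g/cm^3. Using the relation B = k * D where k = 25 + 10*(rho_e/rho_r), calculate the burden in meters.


First, compute k:
rho_e / rho_r = 0.99 / 2.22 = 0.4459459459
k = 25 + 10 * 0.4459459459 = 29.45945946
Then, compute burden:
B = k * D / 1000 = 29.45945946 * 185 / 1000
= 5450 / 1000
= 5.45 m

5.45 m


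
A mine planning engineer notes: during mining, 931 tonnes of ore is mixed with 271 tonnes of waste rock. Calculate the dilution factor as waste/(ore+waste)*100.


Total material = ore + waste
= 931 + 271 = 1202 tonnes
Dilution = waste / total * 100
= 271 / 1202 * 100
= 0.2254575707 * 100
= 22.5458%

22.5458%


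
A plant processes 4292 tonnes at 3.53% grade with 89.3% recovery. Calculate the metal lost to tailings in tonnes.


Total metal in feed:
= 4292 * 3.53 / 100 = 151.5076 tonnes
Metal recovered:
= 151.5076 * 89.3 / 100 = 135.2962868 tonnes
Metal lost to tailings:
= 151.5076 - 135.2962868
= 16.2113 tonnes

16.2113 tonnes


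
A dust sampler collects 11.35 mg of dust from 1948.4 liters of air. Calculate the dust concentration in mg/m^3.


5.8253 mg/m^3

Convert liters to m^3: 1 m^3 = 1000 L
Concentration = mass / volume * 1000
= 11.35 / 1948.4 * 1000
= 0.005825292548 * 1000
= 5.8253 mg/m^3


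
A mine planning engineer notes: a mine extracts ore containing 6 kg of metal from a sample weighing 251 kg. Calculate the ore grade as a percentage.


Ore grade = (metal mass / ore mass) * 100
= (6 / 251) * 100
= 0.02390438247 * 100
= 2.3904%

2.3904%


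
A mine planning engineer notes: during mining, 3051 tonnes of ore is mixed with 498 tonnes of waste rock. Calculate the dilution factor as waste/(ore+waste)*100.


Total material = ore + waste
= 3051 + 498 = 3549 tonnes
Dilution = waste / total * 100
= 498 / 3549 * 100
= 0.1403212172 * 100
= 14.0321%

14.0321%


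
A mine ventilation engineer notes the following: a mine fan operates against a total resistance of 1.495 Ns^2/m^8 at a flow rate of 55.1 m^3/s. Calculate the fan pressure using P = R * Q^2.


4538.835 Pa

Compute Q^2:
Q^2 = 55.1^2 = 3036.01
Compute pressure:
P = R * Q^2 = 1.495 * 3036.01
= 4538.835 Pa


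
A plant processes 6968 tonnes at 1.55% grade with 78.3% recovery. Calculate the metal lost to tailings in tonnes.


Total metal in feed:
= 6968 * 1.55 / 100 = 108.004 tonnes
Metal recovered:
= 108.004 * 78.3 / 100 = 84.567132 tonnes
Metal lost to tailings:
= 108.004 - 84.567132
= 23.4369 tonnes

23.4369 tonnes


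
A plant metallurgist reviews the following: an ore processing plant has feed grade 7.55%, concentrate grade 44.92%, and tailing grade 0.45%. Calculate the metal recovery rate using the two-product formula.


Using the two-product formula:
R = 100 * c * (f - t) / (f * (c - t))
Numerator = 100 * 44.92 * (7.55 - 0.45)
= 100 * 44.92 * 7.1
= 31893.2
Denominator = 7.55 * (44.92 - 0.45)
= 7.55 * 44.47
= 335.7485
R = 31893.2 / 335.7485
= 94.9913%

94.9913%


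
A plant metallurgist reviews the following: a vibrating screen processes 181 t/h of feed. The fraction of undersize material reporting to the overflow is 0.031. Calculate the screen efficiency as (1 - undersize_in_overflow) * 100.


96.9%

Screen efficiency = (1 - fraction of undersize in overflow) * 100
= (1 - 0.031) * 100
= 0.969 * 100
= 96.9%


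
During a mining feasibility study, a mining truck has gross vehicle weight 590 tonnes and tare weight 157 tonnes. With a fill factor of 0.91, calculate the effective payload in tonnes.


Maximum payload = gross - tare
= 590 - 157 = 433 tonnes
Effective payload = max payload * fill factor
= 433 * 0.91
= 394.03 tonnes

394.03 tonnes


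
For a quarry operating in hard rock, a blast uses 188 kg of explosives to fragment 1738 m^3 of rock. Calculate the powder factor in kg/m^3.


0.1082 kg/m^3

Powder factor = explosive mass / rock volume
= 188 / 1738
= 0.1082 kg/m^3


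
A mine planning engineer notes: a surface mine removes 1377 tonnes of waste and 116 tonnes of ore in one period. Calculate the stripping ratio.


Stripping ratio = waste tonnage / ore tonnage
= 1377 / 116
= 11.8707

11.8707


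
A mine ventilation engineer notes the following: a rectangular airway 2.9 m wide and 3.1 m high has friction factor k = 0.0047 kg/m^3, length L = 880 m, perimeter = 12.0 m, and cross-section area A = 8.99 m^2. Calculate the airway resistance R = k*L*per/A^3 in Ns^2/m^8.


Compute the numerator:
k * L * per = 0.0047 * 880 * 12.0
= 49.632
Compute the denominator:
A^3 = 8.99^3 = 726.572699
Resistance:
R = 49.632 / 726.572699
= 0.0683 Ns^2/m^8

0.0683 Ns^2/m^8


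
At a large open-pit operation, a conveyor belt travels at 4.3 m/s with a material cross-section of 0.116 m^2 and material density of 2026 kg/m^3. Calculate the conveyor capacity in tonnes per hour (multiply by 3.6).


3638.0477 t/h

Volumetric flow = speed * area
= 4.3 * 0.116 = 0.4988 m^3/s
Mass flow = volumetric * density
= 0.4988 * 2026 = 1010.5688 kg/s
Convert to t/h: multiply by 3.6
Capacity = 1010.5688 * 3.6
= 3638.0477 t/h


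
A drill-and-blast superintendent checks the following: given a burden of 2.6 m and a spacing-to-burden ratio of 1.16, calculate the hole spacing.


Spacing = burden * ratio
= 2.6 * 1.16
= 3.016 m

3.016 m


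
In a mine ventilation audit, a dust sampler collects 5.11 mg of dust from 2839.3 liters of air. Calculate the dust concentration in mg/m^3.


1.7997 mg/m^3

Convert liters to m^3: 1 m^3 = 1000 L
Concentration = mass / volume * 1000
= 5.11 / 2839.3 * 1000
= 0.001799739372 * 1000
= 1.7997 mg/m^3


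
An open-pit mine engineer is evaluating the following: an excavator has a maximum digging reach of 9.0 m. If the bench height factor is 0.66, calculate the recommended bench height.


Bench height = reach * factor
= 9.0 * 0.66
= 5.94 m

5.94 m


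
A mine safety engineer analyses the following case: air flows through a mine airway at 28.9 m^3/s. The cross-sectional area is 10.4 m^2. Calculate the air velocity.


Velocity = flow rate / cross-sectional area
= 28.9 / 10.4
= 2.7788 m/s

2.7788 m/s


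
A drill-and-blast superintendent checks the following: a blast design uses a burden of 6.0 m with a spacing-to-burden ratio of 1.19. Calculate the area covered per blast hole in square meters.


First, find the spacing:
Spacing = burden * ratio = 6.0 * 1.19
= 7.14 m
Then, calculate the area:
Area = burden * spacing = 6.0 * 7.14
= 42.84 m^2

42.84 m^2


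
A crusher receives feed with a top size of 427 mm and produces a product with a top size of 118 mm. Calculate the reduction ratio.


3.6186

Reduction ratio = feed size / product size
= 427 / 118
= 3.6186


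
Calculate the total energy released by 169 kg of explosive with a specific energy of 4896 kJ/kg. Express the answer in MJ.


Energy = mass * specific_energy / 1000
= 169 * 4896 / 1000
= 827424 / 1000
= 827.424 MJ

827.424 MJ


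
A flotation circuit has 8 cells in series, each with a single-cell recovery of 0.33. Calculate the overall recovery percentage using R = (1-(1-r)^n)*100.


Complement of single-cell recovery:
1 - r = 1 - 0.33 = 0.67
Raise to power n:
(1 - r)^8 = 0.67^8 = 0.04060676776
Overall recovery:
R = (1 - 0.04060676776) * 100
= 95.9393%

95.9393%


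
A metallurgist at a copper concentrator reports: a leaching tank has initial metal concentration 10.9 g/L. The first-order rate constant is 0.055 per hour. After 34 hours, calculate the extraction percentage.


Compute the exponent:
-k * t = -0.055 * 34 = -1.87
Remaining concentration:
C = 10.9 * exp(-1.87)
= 10.9 * 0.1541236618
= 1.679947914 g/L
Extracted = 10.9 - 1.679947914 = 9.220052086 g/L
Extraction % = 9.220052086 / 10.9 * 100
= 84.5876%

84.5876%


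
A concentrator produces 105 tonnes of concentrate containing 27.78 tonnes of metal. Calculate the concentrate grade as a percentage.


Grade = (metal in concentrate / concentrate mass) * 100
= (27.78 / 105) * 100
= 0.2645714286 * 100
= 26.4571%

26.4571%


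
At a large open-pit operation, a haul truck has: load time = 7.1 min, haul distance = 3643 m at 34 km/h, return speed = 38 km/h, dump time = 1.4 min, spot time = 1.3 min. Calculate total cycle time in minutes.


21.9809 min

Convert haul speed to m/min: 34 * 1000/60 = 566.6666667 m/min
Haul time = 3643 / 566.6666667 = 6.428823529 min
Convert return speed to m/min: 38 * 1000/60 = 633.3333333 m/min
Return time = 3643 / 633.3333333 = 5.752105263 min
Total cycle time:
= 7.1 + 6.428823529 + 1.4 + 5.752105263 + 1.3
= 21.9809 min


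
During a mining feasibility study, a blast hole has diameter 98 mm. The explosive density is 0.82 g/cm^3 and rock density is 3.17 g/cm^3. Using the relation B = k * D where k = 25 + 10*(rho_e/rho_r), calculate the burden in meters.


2.7035 m

First, compute k:
rho_e / rho_r = 0.82 / 3.17 = 0.2586750789
k = 25 + 10 * 0.2586750789 = 27.58675079
Then, compute burden:
B = k * D / 1000 = 27.58675079 * 98 / 1000
= 2703.501577 / 1000
= 2.7035 m


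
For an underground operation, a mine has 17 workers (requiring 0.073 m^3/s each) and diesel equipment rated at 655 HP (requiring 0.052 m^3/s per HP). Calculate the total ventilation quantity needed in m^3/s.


Airflow for workers:
Q_people = 17 * 0.073 = 1.241 m^3/s
Airflow for diesel equipment:
Q_diesel = 655 * 0.052 = 34.06 m^3/s
Total ventilation:
Q_total = 1.241 + 34.06
= 35.301 m^3/s

35.301 m^3/s


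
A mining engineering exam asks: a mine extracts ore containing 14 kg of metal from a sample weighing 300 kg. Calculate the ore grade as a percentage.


Ore grade = (metal mass / ore mass) * 100
= (14 / 300) * 100
= 0.04666666667 * 100
= 4.6667%

4.6667%


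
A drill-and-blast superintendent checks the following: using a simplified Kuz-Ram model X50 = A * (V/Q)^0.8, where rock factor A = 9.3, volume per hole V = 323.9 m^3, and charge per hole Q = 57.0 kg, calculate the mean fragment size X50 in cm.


Compute V/Q:
V/Q = 323.9 / 57.0 = 5.68245614
Raise to the power 0.8:
(V/Q)^0.8 = 5.68245614^0.8 = 4.014476074
Multiply by A:
X50 = 9.3 * 4.014476074
= 37.3346 cm

37.3346 cm


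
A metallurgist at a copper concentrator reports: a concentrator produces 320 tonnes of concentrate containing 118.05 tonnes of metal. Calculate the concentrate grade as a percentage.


36.8906%

Grade = (metal in concentrate / concentrate mass) * 100
= (118.05 / 320) * 100
= 0.36890625 * 100
= 36.8906%


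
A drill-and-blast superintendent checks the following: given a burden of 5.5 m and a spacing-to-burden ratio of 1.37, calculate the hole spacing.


Spacing = burden * ratio
= 5.5 * 1.37
= 7.535 m

7.535 m


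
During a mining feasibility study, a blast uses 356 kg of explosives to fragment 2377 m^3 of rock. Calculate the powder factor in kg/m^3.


Powder factor = explosive mass / rock volume
= 356 / 2377
= 0.1498 kg/m^3

0.1498 kg/m^3


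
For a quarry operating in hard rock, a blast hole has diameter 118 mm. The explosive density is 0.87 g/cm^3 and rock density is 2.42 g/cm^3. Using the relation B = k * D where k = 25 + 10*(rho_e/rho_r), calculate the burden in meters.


3.3742 m

First, compute k:
rho_e / rho_r = 0.87 / 2.42 = 0.3595041322
k = 25 + 10 * 0.3595041322 = 28.59504132
Then, compute burden:
B = k * D / 1000 = 28.59504132 * 118 / 1000
= 3374.214876 / 1000
= 3.3742 m


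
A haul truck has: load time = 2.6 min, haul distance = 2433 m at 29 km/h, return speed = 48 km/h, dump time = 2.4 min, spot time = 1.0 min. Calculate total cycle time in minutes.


14.075 min

Convert haul speed to m/min: 29 * 1000/60 = 483.3333333 m/min
Haul time = 2433 / 483.3333333 = 5.033793103 min
Convert return speed to m/min: 48 * 1000/60 = 800 m/min
Return time = 2433 / 800 = 3.04125 min
Total cycle time:
= 2.6 + 5.033793103 + 2.4 + 3.04125 + 1.0
= 14.075 min


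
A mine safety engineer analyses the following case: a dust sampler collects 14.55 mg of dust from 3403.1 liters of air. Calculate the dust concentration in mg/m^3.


4.2755 mg/m^3

Convert liters to m^3: 1 m^3 = 1000 L
Concentration = mass / volume * 1000
= 14.55 / 3403.1 * 1000
= 0.004275513502 * 1000
= 4.2755 mg/m^3


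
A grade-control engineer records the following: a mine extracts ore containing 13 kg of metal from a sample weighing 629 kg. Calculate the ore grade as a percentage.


2.0668%

Ore grade = (metal mass / ore mass) * 100
= (13 / 629) * 100
= 0.02066772655 * 100
= 2.0668%


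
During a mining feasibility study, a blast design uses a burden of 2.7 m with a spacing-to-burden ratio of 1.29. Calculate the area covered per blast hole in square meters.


9.4041 m^2

First, find the spacing:
Spacing = burden * ratio = 2.7 * 1.29
= 3.483 m
Then, calculate the area:
Area = burden * spacing = 2.7 * 3.483
= 9.4041 m^2


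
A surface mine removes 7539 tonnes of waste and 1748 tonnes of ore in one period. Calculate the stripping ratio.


Stripping ratio = waste tonnage / ore tonnage
= 7539 / 1748
= 4.3129

4.3129


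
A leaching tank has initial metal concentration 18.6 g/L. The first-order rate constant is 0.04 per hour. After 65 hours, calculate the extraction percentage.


92.5726%

Compute the exponent:
-k * t = -0.04 * 65 = -2.6
Remaining concentration:
C = 18.6 * exp(-2.6)
= 18.6 * 0.07427357821
= 1.381488555 g/L
Extracted = 18.6 - 1.381488555 = 17.21851145 g/L
Extraction % = 17.21851145 / 18.6 * 100
= 92.5726%
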